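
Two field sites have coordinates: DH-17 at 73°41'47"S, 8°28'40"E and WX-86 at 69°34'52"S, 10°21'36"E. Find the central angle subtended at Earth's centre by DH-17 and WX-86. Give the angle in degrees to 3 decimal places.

4.157°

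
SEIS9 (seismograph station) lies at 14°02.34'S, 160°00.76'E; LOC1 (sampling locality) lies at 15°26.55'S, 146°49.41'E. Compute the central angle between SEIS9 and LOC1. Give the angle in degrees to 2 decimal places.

SEIS9: φ = -14.03900°, λ = +160.01267°
LOC1: φ = -15.44250°, λ = +146.82350°
Δφ = -1.4035°,  Δλ = -13.1892°
a = sin²(Δφ/2) + cos φ₁ cos φ₂ sin²(Δλ/2) = 0.012483
c = 2·arcsin(√a) = 0.223923 rad = 12.8299°

12.83°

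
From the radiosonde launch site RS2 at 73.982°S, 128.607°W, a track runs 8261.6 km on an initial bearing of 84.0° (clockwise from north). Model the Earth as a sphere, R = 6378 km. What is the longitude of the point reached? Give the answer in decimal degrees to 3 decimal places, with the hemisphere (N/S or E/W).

48.780°W

δ = d/R = 8261.6/6378 = 1.295328 rad
φ₂ = arcsin(sin φ₁ cos δ + cos φ₁ sin δ cos θ)
   = arcsin(-0.96118·0.27200 + 0.27594·0.96230·0.10453) = -13.51392°
λ₂ = λ₁ + atan2(sin θ sin δ cos φ₁, cos δ − sin φ₁ sin φ₂) = -48.78038°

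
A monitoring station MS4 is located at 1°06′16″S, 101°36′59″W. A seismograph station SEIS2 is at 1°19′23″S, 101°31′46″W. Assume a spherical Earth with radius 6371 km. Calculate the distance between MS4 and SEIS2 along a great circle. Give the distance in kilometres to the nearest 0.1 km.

26.2 km

MS4: φ = -1.10444°, λ = -101.61639°
SEIS2: φ = -1.32306°, λ = -101.52944°
Δφ = -0.2186°,  Δλ = 0.0869°
a = sin²(Δφ/2) + cos φ₁ cos φ₂ sin²(Δλ/2) = 0.000004
c = 2·arcsin(√a) = 0.004106 rad = 0.2353°
d = R·c = 6371 × 0.004106 = 26.2 km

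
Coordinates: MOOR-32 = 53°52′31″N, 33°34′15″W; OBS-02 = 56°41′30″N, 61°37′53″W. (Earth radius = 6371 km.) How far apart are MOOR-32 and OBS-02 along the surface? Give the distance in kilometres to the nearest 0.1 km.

MOOR-32: φ = +53.87528°, λ = -33.57083°
OBS-02: φ = +56.69167°, λ = -61.63139°
Δφ = 2.8164°,  Δλ = -28.0606°
a = sin²(Δφ/2) + cos φ₁ cos φ₂ sin²(Δλ/2) = 0.019632
c = 2·arcsin(√a) = 0.281153 rad = 16.1089°
d = R·c = 6371 × 0.281153 = 1791.2 km

1791.2 km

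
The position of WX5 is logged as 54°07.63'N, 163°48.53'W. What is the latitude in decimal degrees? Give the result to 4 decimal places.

54° + 7.63′/60 = 54 + 0.12717 = 54.1272°

54.1272°N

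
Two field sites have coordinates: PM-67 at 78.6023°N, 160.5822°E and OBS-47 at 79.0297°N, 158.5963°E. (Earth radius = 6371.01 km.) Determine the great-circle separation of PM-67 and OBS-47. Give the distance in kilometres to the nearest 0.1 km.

64.0 km

Δφ = 0.4274°,  Δλ = -1.9859°
a = sin²(Δφ/2) + cos φ₁ cos φ₂ sin²(Δλ/2) = 0.000025
c = 2·arcsin(√a) = 0.010041 rad = 0.5753°
d = R·c = 6371.01 × 0.010041 = 64.0 km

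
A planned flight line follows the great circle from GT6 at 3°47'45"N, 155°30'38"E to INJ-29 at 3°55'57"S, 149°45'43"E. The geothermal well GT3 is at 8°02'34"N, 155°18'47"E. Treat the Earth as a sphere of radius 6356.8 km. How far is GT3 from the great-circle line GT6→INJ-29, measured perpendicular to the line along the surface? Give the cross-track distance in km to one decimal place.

298.7 km

GT6: φ = +3.79583°, λ = +155.51056°
INJ-29: φ = -3.93250°, λ = +149.76194°
GT3: φ = +8.04278°, λ = +155.31306°
δ₁₃ = central angle GT6→GT3 = 0.074202 rad  (haversine)
θ₁₃ = bearing GT6→GT3 = 357.361°,  θ₁₂ = bearing GT6→INJ-29 = 216.684°
dₓₜ = R·arcsin(sin δ₁₃ · sin(θ₁₃ − θ₁₂)) = 6356.8·arcsin(0.07413·sin(140.678°)) = 298.738 km
|dₓₜ| = 298.738 km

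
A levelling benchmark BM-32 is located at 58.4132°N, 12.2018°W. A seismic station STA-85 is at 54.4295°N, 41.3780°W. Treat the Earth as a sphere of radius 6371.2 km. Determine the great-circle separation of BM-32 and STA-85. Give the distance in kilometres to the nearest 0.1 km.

1832.4 km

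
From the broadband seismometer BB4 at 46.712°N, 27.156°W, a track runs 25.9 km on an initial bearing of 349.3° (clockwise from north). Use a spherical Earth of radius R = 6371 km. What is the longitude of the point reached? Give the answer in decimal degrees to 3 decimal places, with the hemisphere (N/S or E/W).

27.219°W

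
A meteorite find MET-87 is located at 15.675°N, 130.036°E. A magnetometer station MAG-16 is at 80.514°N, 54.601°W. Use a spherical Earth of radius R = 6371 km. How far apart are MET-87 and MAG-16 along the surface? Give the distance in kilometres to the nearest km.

Δφ = 64.8390°,  Δλ = 175.3630°
a = sin²(Δφ/2) + cos φ₁ cos φ₂ sin²(Δλ/2) = 0.445836
c = 2·arcsin(√a) = 1.462255 rad = 83.7811°
d = R·c = 6371 × 1.462255 = 9316.0 km

9316 km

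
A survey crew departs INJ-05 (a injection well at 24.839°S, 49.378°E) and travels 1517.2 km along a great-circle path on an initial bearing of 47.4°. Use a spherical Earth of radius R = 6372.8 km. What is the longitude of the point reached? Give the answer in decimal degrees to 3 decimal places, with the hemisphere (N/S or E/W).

59.745°E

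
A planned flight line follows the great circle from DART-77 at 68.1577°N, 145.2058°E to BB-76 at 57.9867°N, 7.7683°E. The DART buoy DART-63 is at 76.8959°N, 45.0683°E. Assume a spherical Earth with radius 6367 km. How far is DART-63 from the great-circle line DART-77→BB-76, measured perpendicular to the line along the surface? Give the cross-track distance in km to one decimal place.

δ₁₃ = central angle DART-77→DART-63 = 0.475217 rad  (haversine)
θ₁₃ = bearing DART-77→DART-63 = 330.804°,  θ₁₂ = bearing DART-77→BB-76 = 332.124°
dₓₜ = R·arcsin(sin δ₁₃ · sin(θ₁₃ − θ₁₂)) = 6367·arcsin(0.45753·sin(-1.320°)) = -67.083 km
|dₓₜ| = 67.083 km

67.1 km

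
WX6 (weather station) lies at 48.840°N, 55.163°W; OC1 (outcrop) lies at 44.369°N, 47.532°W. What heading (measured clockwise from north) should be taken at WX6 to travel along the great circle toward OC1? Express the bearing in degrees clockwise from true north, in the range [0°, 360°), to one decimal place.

Δλ = 7.6310°
y = sin Δλ · cos φ₂ = 0.094927
x = cos φ₁ sin φ₂ − sin φ₁ cos φ₂ cos Δλ = -0.073188
θ = atan2(y, x) = 127.6320° → 127.6320° (mod 360°)

127.6°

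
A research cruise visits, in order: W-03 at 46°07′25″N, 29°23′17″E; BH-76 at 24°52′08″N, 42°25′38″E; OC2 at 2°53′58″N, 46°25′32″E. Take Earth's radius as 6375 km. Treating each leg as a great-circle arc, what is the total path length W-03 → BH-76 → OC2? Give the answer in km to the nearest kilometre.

5117 km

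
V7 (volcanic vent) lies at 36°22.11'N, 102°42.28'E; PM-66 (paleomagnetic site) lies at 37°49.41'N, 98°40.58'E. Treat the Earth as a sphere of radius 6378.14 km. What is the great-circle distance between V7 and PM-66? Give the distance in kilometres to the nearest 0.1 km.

V7: φ = +36.36850°, λ = +102.70467°
PM-66: φ = +37.82350°, λ = +98.67633°
Δφ = 1.4550°,  Δλ = -4.0283°
a = sin²(Δφ/2) + cos φ₁ cos φ₂ sin²(Δλ/2) = 0.000947
c = 2·arcsin(√a) = 0.061553 rad = 3.5268°
d = R·c = 6378.14 × 0.061553 = 392.6 km

392.6 km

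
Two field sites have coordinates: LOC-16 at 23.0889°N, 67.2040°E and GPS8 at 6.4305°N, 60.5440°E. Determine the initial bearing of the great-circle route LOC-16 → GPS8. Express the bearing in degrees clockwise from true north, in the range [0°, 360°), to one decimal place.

Δλ = -6.6600°
y = sin Δλ · cos φ₂ = -0.115248
x = cos φ₁ sin φ₂ − sin φ₁ cos φ₂ cos Δλ = -0.284035
θ = atan2(y, x) = -157.9151° → 202.0849° (mod 360°)

202.1°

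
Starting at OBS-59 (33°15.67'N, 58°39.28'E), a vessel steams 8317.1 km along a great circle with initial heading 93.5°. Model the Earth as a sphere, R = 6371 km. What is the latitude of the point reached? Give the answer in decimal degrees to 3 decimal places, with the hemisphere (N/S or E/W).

OBS-59: φ = +33.26117°, λ = +58.65467°
δ = d/R = 8317.1/6371 = 1.305462 rad
φ₂ = arcsin(sin φ₁ cos δ + cos φ₁ sin δ cos θ)
   = arcsin(0.54846·0.26223 + 0.83618·0.96500·-0.06105) = 5.42608°
λ₂ = λ₁ + atan2(sin θ sin δ cos φ₁, cos δ − sin φ₁ sin φ₂) = 134.01639°

5.426°N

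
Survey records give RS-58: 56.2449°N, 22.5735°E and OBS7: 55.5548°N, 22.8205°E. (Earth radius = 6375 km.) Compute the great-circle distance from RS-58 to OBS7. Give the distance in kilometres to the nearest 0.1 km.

Δφ = -0.6901°,  Δλ = 0.2470°
a = sin²(Δφ/2) + cos φ₁ cos φ₂ sin²(Δλ/2) = 0.000038
c = 2·arcsin(√a) = 0.012285 rad = 0.7039°
d = R·c = 6375 × 0.012285 = 78.3 km

78.3 km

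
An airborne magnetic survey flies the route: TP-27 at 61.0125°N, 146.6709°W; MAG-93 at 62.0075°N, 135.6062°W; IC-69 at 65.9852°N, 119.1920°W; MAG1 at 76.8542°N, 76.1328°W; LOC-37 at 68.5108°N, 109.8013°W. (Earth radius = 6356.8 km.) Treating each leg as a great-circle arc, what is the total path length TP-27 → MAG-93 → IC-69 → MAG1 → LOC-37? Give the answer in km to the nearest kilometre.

TP-27→MAG-93: c = 0.093618 rad, d = 595.11 km
MAG-93→IC-69: c = 0.142907 rad, d = 908.43 km
IC-69→MAG1: c = 0.293869 rad, d = 1868.07 km
MAG1→LOC-37: c = 0.222082 rad, d = 1411.73 km
Total = 595.11 + 908.43 + 1868.07 + 1411.73 = 4783.34 km

4783 km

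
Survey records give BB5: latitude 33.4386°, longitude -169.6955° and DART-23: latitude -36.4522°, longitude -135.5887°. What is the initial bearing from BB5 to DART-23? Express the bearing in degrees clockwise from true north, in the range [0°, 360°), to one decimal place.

Δλ = 34.1068°
y = sin Δλ · cos φ₂ = 0.451031
x = cos φ₁ sin φ₂ − sin φ₁ cos φ₂ cos Δλ = -0.862800
θ = atan2(y, x) = 152.4016° → 152.4016° (mod 360°)

152.4°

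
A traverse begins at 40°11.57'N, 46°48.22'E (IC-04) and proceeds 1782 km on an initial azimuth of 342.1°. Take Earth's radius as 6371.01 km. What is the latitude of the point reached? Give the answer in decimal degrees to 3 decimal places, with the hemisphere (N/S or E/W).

55.181°N

IC-04: φ = +40.19283°, λ = +46.80367°
δ = d/R = 1782/6371.01 = 0.279704 rad
φ₂ = arcsin(sin φ₁ cos δ + cos φ₁ sin δ cos θ)
   = arcsin(0.64536·0.96114 + 0.76388·0.27607·0.95159) = 55.18083°
λ₂ = λ₁ + atan2(sin θ sin δ cos φ₁, cos δ − sin φ₁ sin φ₂) = 38.25750°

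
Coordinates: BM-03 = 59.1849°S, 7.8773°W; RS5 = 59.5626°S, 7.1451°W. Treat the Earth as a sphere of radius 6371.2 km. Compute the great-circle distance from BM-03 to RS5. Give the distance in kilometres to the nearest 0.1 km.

59.0 km

Δφ = -0.3777°,  Δλ = 0.7322°
a = sin²(Δφ/2) + cos φ₁ cos φ₂ sin²(Δλ/2) = 0.000021
c = 2·arcsin(√a) = 0.009265 rad = 0.5308°
d = R·c = 6371.2 × 0.009265 = 59.0 km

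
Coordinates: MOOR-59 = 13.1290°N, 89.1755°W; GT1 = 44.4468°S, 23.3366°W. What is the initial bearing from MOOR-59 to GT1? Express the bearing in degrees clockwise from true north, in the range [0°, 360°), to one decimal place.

Δλ = 65.8389°
y = sin Δλ · cos φ₂ = 0.651362
x = cos φ₁ sin φ₂ − sin φ₁ cos φ₂ cos Δλ = -0.748315
θ = atan2(y, x) = 138.9624° → 138.9624° (mod 360°)

139.0°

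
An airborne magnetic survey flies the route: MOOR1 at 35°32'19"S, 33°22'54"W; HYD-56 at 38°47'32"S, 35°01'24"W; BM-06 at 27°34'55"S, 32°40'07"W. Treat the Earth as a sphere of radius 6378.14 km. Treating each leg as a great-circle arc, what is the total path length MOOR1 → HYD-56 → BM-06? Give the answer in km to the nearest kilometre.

MOOR1: φ = -35.53861°, λ = -33.38167°
HYD-56: φ = -38.79222°, λ = -35.02333°
BM-06: φ = -27.58194°, λ = -32.66861°
MOOR1→HYD-56: c = 0.061202 rad, d = 390.35 km
HYD-56→BM-06: c = 0.198634 rad, d = 1266.92 km
Total = 390.35 + 1266.92 = 1657.27 km

1657 km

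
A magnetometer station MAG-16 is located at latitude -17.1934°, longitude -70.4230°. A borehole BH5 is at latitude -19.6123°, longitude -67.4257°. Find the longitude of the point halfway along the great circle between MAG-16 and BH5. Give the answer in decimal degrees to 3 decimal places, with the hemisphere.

68.935°W

Bx = cos φ₂ cos Δλ = 0.940697,  By = cos φ₂ sin Δλ = 0.049255
φₘ = atan2(sin φ₁ + sin φ₂, √((cos φ₁ + Bx)² + By²)) = -18.40872°
λₘ = λ₁ + atan2(By, cos φ₁ + Bx) = -68.93488°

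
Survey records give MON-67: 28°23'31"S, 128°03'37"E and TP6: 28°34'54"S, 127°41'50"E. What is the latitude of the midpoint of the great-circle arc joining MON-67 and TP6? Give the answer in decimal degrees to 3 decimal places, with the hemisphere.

28.487°S

MON-67: φ = -28.39194°, λ = +128.06028°
TP6: φ = -28.58167°, λ = +127.69722°
Bx = cos φ₂ cos Δλ = 0.878118,  By = cos φ₂ sin Δλ = -0.005564
φₘ = atan2(sin φ₁ + sin φ₂, √((cos φ₁ + Bx)² + By²)) = -28.48693°
λₘ = λ₁ + atan2(By, cos φ₁ + Bx) = 127.87891°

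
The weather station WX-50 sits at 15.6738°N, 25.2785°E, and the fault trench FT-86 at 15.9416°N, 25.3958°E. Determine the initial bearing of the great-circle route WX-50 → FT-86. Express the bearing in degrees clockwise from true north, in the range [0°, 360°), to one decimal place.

Δλ = 0.1173°
y = sin Δλ · cos φ₂ = 0.001969
x = cos φ₁ sin φ₂ − sin φ₁ cos φ₂ cos Δλ = 0.004675
θ = atan2(y, x) = 22.8370° → 22.8370° (mod 360°)

22.8°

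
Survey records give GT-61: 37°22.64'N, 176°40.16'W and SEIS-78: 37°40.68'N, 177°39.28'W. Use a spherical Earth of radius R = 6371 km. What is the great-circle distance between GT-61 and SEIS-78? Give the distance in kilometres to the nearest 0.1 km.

GT-61: φ = +37.37733°, λ = -176.66933°
SEIS-78: φ = +37.67800°, λ = -177.65467°
Δφ = 0.3007°,  Δλ = -0.9853°
a = sin²(Δφ/2) + cos φ₁ cos φ₂ sin²(Δλ/2) = 0.000053
c = 2·arcsin(√a) = 0.014613 rad = 0.8373°
d = R·c = 6371 × 0.014613 = 93.1 km

93.1 km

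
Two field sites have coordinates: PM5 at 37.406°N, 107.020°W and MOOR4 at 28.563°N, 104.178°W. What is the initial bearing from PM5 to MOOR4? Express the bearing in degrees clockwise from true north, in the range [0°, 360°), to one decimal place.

Δλ = 2.8420°
y = sin Δλ · cos φ₂ = 0.043547
x = cos φ₁ sin φ₂ − sin φ₁ cos φ₂ cos Δλ = -0.153071
θ = atan2(y, x) = 164.1194° → 164.1194° (mod 360°)

164.1°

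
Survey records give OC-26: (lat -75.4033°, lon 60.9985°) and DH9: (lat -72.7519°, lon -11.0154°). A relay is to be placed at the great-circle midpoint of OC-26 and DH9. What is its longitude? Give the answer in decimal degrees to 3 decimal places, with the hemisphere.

21.618°E

Bx = cos φ₂ cos Δλ = 0.091558,  By = cos φ₂ sin Δλ = -0.282020
φₘ = atan2(sin φ₁ + sin φ₂, √((cos φ₁ + Bx)² + By²)) = -76.98321°
λₘ = λ₁ + atan2(By, cos φ₁ + Bx) = 21.61774°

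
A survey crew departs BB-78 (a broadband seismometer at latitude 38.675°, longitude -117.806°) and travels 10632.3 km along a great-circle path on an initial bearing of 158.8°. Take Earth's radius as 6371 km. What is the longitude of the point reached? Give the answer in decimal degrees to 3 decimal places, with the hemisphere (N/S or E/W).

δ = d/R = 10632.3/6371 = 1.668859 rad
φ₂ = arcsin(sin φ₁ cos δ + cos φ₁ sin δ cos θ)
   = arcsin(0.62490·-0.09791 + 0.78070·0.99520·-0.93232) = -51.77181°
λ₂ = λ₁ + atan2(sin θ sin δ cos φ₁, cos δ − sin φ₁ sin φ₂) = -82.24329°

82.243°W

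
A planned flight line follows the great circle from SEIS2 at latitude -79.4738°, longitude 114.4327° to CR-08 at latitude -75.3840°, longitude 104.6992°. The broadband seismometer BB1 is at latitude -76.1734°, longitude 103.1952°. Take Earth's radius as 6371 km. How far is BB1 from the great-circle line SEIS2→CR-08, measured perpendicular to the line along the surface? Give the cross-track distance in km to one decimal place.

δ₁₃ = central angle SEIS2→BB1 = 0.070663 rad  (haversine)
θ₁₃ = bearing SEIS2→BB1 = 318.729°,  θ₁₂ = bearing SEIS2→CR-08 = 327.801°
dₓₜ = R·arcsin(sin δ₁₃ · sin(θ₁₃ − θ₁₂)) = 6371·arcsin(0.07060·sin(-9.072°)) = -70.927 km
|dₓₜ| = 70.927 km

70.9 km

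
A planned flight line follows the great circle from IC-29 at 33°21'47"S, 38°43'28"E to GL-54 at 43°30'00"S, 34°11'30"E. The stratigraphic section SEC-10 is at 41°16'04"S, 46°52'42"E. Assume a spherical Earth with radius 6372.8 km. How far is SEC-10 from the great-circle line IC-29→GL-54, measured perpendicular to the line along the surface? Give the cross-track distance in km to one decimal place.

IC-29: φ = -33.36306°, λ = +38.72444°
GL-54: φ = -43.50000°, λ = +34.19167°
SEC-10: φ = -41.26778°, λ = +46.87833°
δ₁₃ = central angle IC-29→SEC-10 = 0.178271 rad  (haversine)
θ₁₃ = bearing IC-29→SEC-10 = 143.045°,  θ₁₂ = bearing IC-29→GL-54 = 197.922°
dₓₜ = R·arcsin(sin δ₁₃ · sin(θ₁₃ − θ₁₂)) = 6372.8·arcsin(0.17733·sin(-54.877°)) = -927.579 km
|dₓₜ| = 927.579 km

927.6 km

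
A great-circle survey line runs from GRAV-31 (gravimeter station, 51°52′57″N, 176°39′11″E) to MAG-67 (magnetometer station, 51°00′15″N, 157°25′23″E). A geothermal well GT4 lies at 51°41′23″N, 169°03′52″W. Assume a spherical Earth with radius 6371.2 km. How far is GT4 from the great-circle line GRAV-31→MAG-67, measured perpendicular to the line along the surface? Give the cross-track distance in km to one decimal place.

132.2 km

GRAV-31: φ = +51.88250°, λ = +176.65306°
MAG-67: φ = +51.00417°, λ = +157.42306°
GT4: φ = +51.68972°, λ = -169.06444°
δ₁₃ = central angle GRAV-31→GT4 = 0.153992 rad  (haversine)
θ₁₃ = bearing GRAV-31→GT4 = 85.621°,  θ₁₂ = bearing GRAV-31→MAG-67 = 273.395°
dₓₜ = R·arcsin(sin δ₁₃ · sin(θ₁₃ − θ₁₂)) = 6371.2·arcsin(0.15338·sin(-187.773°)) = 132.183 km
|dₓₜ| = 132.183 km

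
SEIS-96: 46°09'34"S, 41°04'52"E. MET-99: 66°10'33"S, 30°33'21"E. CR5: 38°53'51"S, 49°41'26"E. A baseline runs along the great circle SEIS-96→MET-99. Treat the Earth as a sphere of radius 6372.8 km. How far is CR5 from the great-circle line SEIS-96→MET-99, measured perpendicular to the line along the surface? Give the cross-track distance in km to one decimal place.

SEIS-96: φ = -46.15944°, λ = +41.08111°
MET-99: φ = -66.17583°, λ = +30.55583°
CR5: φ = -38.89750°, λ = +49.69056°
δ₁₃ = central angle SEIS-96→CR5 = 0.168101 rad  (haversine)
θ₁₃ = bearing SEIS-96→CR5 = 44.134°,  θ₁₂ = bearing SEIS-96→MET-99 = 191.998°
dₓₜ = R·arcsin(sin δ₁₃ · sin(θ₁₃ − θ₁₂)) = 6372.8·arcsin(0.16731·sin(-147.864°)) = -567.920 km
|dₓₜ| = 567.920 km

567.9 km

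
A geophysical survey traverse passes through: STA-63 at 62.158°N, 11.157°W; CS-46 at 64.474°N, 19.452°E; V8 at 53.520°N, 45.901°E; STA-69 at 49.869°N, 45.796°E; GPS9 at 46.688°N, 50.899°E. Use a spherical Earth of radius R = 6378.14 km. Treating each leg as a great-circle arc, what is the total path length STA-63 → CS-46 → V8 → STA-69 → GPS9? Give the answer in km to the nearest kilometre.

STA-63→CS-46: c = 0.240829 rad, d = 1536.04 km
CS-46→V8: c = 0.301258 rad, d = 1921.47 km
V8→STA-69: c = 0.063732 rad, d = 406.49 km
STA-69→GPS9: c = 0.081179 rad, d = 517.77 km
Total = 1536.04 + 1921.47 + 406.49 + 517.77 = 4381.77 km

4382 km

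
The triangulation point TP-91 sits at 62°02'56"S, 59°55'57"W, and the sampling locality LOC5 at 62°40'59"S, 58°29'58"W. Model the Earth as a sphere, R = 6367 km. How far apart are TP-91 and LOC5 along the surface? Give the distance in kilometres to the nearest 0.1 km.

TP-91: φ = -62.04889°, λ = -59.93250°
LOC5: φ = -62.68306°, λ = -58.49944°
Δφ = -0.6342°,  Δλ = 1.4331°
a = sin²(Δφ/2) + cos φ₁ cos φ₂ sin²(Δλ/2) = 0.000064
c = 2·arcsin(√a) = 0.016033 rad = 0.9186°
d = R·c = 6367 × 0.016033 = 102.1 km

102.1 km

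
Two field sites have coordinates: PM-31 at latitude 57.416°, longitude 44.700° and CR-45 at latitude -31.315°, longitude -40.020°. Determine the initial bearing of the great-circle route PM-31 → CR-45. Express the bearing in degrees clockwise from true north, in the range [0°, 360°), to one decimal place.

247.9°

Δλ = -84.7200°
y = sin Δλ · cos φ₂ = -0.850698
x = cos φ₁ sin φ₂ − sin φ₁ cos φ₂ cos Δλ = -0.346143
θ = atan2(y, x) = -112.1411° → 247.8589° (mod 360°)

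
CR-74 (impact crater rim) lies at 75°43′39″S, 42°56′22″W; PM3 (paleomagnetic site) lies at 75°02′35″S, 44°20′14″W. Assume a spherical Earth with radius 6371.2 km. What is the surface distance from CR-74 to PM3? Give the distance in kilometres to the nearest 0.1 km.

85.6 km

CR-74: φ = -75.72750°, λ = -42.93944°
PM3: φ = -75.04306°, λ = -44.33722°
Δφ = 0.6844°,  Δλ = -1.3978°
a = sin²(Δφ/2) + cos φ₁ cos φ₂ sin²(Δλ/2) = 0.000045
c = 2·arcsin(√a) = 0.013438 rad = 0.7699°
d = R·c = 6371.2 × 0.013438 = 85.6 km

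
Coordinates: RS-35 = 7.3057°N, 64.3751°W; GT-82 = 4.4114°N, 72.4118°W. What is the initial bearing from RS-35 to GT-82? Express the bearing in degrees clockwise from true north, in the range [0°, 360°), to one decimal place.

250.5°

Δλ = -8.0367°
y = sin Δλ · cos φ₂ = -0.139393
x = cos φ₁ sin φ₂ − sin φ₁ cos φ₂ cos Δλ = -0.049248
θ = atan2(y, x) = -109.4586° → 250.5414° (mod 360°)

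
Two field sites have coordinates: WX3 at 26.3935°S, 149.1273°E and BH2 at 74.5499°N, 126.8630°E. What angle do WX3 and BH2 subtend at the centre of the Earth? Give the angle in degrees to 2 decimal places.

101.98°

Δφ = 100.9434°,  Δλ = -22.2643°
a = sin²(Δφ/2) + cos φ₁ cos φ₂ sin²(Δλ/2) = 0.603815
c = 2·arcsin(√a) = 1.779948 rad = 101.9835°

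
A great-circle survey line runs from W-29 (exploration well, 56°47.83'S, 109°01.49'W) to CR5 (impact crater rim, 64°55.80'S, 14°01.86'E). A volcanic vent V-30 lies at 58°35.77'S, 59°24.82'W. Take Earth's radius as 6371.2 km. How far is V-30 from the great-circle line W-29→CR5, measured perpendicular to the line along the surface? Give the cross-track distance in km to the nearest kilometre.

1730 km

W-29: φ = -56.79717°, λ = -109.02483°
CR5: φ = -64.93000°, λ = +14.03100°
V-30: φ = -58.59617°, λ = -59.41367°
δ₁₃ = central angle W-29→V-30 = 0.453179 rad  (haversine)
θ₁₃ = bearing W-29→V-30 = 114.977°,  θ₁₂ = bearing W-29→CR5 = 152.745°
dₓₜ = R·arcsin(sin δ₁₃ · sin(θ₁₃ − θ₁₂)) = 6371.2·arcsin(0.43783·sin(-37.768°)) = -1729.617 km
|dₓₜ| = 1729.617 km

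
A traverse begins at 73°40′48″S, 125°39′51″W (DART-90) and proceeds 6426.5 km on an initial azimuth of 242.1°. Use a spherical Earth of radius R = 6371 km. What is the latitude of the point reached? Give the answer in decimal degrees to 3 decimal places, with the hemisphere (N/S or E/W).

38.516°S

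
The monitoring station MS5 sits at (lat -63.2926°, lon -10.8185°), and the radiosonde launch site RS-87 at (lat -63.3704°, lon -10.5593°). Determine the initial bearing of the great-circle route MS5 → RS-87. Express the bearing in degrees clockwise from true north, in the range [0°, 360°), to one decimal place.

123.9°

Δλ = 0.2592°
y = sin Δλ · cos φ₂ = 0.002028
x = cos φ₁ sin φ₂ − sin φ₁ cos φ₂ cos Δλ = -0.001362
θ = atan2(y, x) = 123.8885° → 123.8885° (mod 360°)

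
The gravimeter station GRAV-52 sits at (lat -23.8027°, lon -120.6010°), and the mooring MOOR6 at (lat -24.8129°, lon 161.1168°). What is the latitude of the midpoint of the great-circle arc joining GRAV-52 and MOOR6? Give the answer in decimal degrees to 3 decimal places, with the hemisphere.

30.215°S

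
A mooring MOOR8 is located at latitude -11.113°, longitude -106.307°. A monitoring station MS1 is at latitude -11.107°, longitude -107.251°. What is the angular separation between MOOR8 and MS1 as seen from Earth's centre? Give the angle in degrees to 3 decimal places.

0.926°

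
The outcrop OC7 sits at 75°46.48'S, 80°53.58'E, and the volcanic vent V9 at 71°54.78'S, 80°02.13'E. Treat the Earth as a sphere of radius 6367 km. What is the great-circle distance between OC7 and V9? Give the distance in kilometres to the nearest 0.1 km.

429.9 km

OC7: φ = -75.77467°, λ = +80.89300°
V9: φ = -71.91300°, λ = +80.03550°
Δφ = 3.8617°,  Δλ = -0.8575°
a = sin²(Δφ/2) + cos φ₁ cos φ₂ sin²(Δλ/2) = 0.001139
c = 2·arcsin(√a) = 0.067526 rad = 3.8689°
d = R·c = 6367 × 0.067526 = 429.9 km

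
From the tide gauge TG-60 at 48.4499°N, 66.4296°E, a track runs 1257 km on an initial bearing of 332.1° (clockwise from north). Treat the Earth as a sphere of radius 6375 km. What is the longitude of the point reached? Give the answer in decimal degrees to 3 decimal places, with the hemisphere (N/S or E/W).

56.448°E

δ = d/R = 1257/6375 = 0.197176 rad
φ₂ = arcsin(sin φ₁ cos δ + cos φ₁ sin δ cos θ)
   = arcsin(0.74838·0.98062 + 0.66327·0.19590·0.88377) = 58.07148°
λ₂ = λ₁ + atan2(sin θ sin δ cos φ₁, cos δ − sin φ₁ sin φ₂) = 56.44805°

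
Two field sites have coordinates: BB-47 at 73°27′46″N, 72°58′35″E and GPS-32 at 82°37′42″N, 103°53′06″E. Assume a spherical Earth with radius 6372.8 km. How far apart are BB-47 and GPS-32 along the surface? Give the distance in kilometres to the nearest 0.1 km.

1209.4 km

BB-47: φ = +73.46278°, λ = +72.97639°
GPS-32: φ = +82.62833°, λ = +103.88500°
Δφ = 9.1656°,  Δλ = 30.9086°
a = sin²(Δφ/2) + cos φ₁ cos φ₂ sin²(Δλ/2) = 0.008977
c = 2·arcsin(√a) = 0.189780 rad = 10.8736°
d = R·c = 6372.8 × 0.189780 = 1209.4 km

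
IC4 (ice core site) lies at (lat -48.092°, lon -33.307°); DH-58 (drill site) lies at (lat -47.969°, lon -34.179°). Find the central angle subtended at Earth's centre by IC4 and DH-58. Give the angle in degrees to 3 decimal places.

Δφ = 0.1230°,  Δλ = -0.8720°
a = sin²(Δφ/2) + cos φ₁ cos φ₂ sin²(Δλ/2) = 0.000027
c = 2·arcsin(√a) = 0.010402 rad = 0.5960°

0.596°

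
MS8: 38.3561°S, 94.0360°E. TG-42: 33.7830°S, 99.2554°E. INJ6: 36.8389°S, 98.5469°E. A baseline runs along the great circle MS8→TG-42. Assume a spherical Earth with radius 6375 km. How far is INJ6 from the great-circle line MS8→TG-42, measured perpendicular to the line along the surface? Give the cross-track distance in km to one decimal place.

176.5 km

δ₁₃ = central angle MS8→INJ6 = 0.067757 rad  (haversine)
θ₁₃ = bearing MS8→INJ6 = 68.387°,  θ₁₂ = bearing MS8→TG-42 = 44.258°
dₓₜ = R·arcsin(sin δ₁₃ · sin(θ₁₃ − θ₁₂)) = 6375·arcsin(0.06770·sin(24.128°)) = 176.458 km
|dₓₜ| = 176.458 km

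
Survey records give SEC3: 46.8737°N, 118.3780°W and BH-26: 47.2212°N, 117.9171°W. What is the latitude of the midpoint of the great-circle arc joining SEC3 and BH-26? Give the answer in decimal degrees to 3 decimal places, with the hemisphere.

47.048°N

Bx = cos φ₂ cos Δλ = 0.679148,  By = cos φ₂ sin Δλ = 0.005463
φₘ = atan2(sin φ₁ + sin φ₂, √((cos φ₁ + Bx)² + By²)) = 47.04768°
λₘ = λ₁ + atan2(By, cos φ₁ + Bx) = -118.14830°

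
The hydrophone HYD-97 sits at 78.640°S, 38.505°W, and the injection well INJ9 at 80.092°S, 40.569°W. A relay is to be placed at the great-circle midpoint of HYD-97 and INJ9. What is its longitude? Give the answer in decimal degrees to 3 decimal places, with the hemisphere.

Bx = cos φ₂ cos Δλ = 0.171955,  By = cos φ₂ sin Δλ = -0.006197
φₘ = atan2(sin φ₁ + sin φ₂, √((cos φ₁ + Bx)² + By²)) = -79.36768°
λₘ = λ₁ + atan2(By, cos φ₁ + Bx) = -39.46734°

39.467°W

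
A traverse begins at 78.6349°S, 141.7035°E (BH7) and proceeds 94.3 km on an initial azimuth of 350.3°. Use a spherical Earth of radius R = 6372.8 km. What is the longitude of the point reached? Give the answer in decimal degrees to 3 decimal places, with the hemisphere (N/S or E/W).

141.028°E

δ = d/R = 94.3/6372.8 = 0.014797 rad
φ₂ = arcsin(sin φ₁ cos δ + cos φ₁ sin δ cos θ)
   = arcsin(-0.98039·0.99989 + 0.19706·0.01480·0.98570) = -77.79837°
λ₂ = λ₁ + atan2(sin θ sin δ cos φ₁, cos δ − sin φ₁ sin φ₂) = 141.02763°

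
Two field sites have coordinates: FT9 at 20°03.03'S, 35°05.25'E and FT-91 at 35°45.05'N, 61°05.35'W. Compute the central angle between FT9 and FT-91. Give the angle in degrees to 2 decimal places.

106.40°

FT9: φ = -20.05050°, λ = +35.08750°
FT-91: φ = +35.75083°, λ = -61.08917°
Δφ = 55.8013°,  Δλ = -96.1767°
a = sin²(Δφ/2) + cos φ₁ cos φ₂ sin²(Δλ/2) = 0.641170
c = 2·arcsin(√a) = 1.857029 rad = 106.3999°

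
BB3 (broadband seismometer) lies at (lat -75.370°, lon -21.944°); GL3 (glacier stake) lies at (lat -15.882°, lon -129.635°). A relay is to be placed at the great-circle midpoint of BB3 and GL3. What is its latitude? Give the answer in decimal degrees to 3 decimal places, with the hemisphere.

53.538°S

Bx = cos φ₂ cos Δλ = -0.292283,  By = cos φ₂ sin Δλ = -0.916342
φₘ = atan2(sin φ₁ + sin φ₂, √((cos φ₁ + Bx)² + By²)) = -53.53770°
λₘ = λ₁ + atan2(By, cos φ₁ + Bx) = -114.42522°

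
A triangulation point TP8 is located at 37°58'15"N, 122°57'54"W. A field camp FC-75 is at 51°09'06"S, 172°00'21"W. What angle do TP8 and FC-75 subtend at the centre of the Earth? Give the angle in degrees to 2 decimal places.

TP8: φ = +37.97083°, λ = -122.96500°
FC-75: φ = -51.15167°, λ = -172.00583°
Δφ = -89.1225°,  Δλ = -49.0408°
a = sin²(Δφ/2) + cos φ₁ cos φ₂ sin²(Δλ/2) = 0.577513
c = 2·arcsin(√a) = 1.726449 rad = 98.9182°

98.92°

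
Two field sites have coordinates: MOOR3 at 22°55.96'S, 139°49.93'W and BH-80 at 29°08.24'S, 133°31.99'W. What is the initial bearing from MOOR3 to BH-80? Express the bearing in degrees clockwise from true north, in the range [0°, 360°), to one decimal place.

139.0°

MOOR3: φ = -22.93267°, λ = -139.83217°
BH-80: φ = -29.13733°, λ = -133.53317°
Δλ = 6.2990°
y = sin Δλ · cos φ₂ = 0.095833
x = cos φ₁ sin φ₂ − sin φ₁ cos φ₂ cos Δλ = -0.110135
θ = atan2(y, x) = 138.9722° → 138.9722° (mod 360°)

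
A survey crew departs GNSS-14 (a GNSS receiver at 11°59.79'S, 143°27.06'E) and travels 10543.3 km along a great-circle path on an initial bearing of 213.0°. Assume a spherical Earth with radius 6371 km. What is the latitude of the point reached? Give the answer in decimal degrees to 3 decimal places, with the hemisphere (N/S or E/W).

GNSS-14: φ = -11.99650°, λ = +143.45100°
δ = d/R = 10543.3/6371 = 1.654889 rad
φ₂ = arcsin(sin φ₁ cos δ + cos φ₁ sin δ cos θ)
   = arcsin(-0.20785·-0.08399 + 0.97816·0.99647·-0.83867) = -53.12982°
λ₂ = λ₁ + atan2(sin θ sin δ cos φ₁, cos δ − sin φ₁ sin φ₂) = 28.20946°

53.130°S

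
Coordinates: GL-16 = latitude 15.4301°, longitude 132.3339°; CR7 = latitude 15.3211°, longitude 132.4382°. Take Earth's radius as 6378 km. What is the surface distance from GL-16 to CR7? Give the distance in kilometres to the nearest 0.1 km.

16.5 km

Δφ = -0.1090°,  Δλ = 0.1043°
a = sin²(Δφ/2) + cos φ₁ cos φ₂ sin²(Δλ/2) = 0.000002
c = 2·arcsin(√a) = 0.002588 rad = 0.1483°
d = R·c = 6378 × 0.002588 = 16.5 km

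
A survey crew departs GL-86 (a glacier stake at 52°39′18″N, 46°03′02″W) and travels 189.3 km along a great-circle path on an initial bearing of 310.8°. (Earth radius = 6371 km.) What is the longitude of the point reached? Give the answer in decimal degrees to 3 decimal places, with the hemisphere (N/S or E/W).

48.230°W

GL-86: φ = +52.65500°, λ = -46.05056°
δ = d/R = 189.3/6371 = 0.029713 rad
φ₂ = arcsin(sin φ₁ cos δ + cos φ₁ sin δ cos θ)
   = arcsin(0.79500·0.99956 + 0.60661·0.02971·0.65342) = 53.74781°
λ₂ = λ₁ + atan2(sin θ sin δ cos φ₁, cos δ − sin φ₁ sin φ₂) = -48.23008°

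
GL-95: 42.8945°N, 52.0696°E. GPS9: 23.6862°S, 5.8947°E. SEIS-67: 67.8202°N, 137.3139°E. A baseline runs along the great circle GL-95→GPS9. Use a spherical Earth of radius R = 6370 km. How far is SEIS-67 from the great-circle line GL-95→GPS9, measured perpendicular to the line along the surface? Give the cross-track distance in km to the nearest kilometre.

1050 km

δ₁₃ = central angle GL-95→SEIS-67 = 0.858974 rad  (haversine)
θ₁₃ = bearing GL-95→SEIS-67 = 29.793°,  θ₁₂ = bearing GL-95→GPS9 = 222.306°
dₓₜ = R·arcsin(sin δ₁₃ · sin(θ₁₃ − θ₁₂)) = 6370·arcsin(0.75717·sin(-192.513°)) = 1049.742 km
|dₓₜ| = 1049.742 km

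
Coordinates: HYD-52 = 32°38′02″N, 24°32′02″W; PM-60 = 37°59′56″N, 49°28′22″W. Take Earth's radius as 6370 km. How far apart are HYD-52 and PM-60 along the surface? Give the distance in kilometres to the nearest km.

HYD-52: φ = +32.63389°, λ = -24.53389°
PM-60: φ = +37.99889°, λ = -49.47278°
Δφ = 5.3650°,  Δλ = -24.9389°
a = sin²(Δφ/2) + cos φ₁ cos φ₂ sin²(Δλ/2) = 0.033129
c = 2·arcsin(√a) = 0.366068 rad = 20.9742°
d = R·c = 6370 × 0.366068 = 2331.9 km

2332 km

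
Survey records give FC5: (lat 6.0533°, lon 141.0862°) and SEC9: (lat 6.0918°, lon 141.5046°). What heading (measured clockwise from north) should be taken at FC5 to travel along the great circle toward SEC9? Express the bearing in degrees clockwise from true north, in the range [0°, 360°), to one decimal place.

84.7°

Δλ = 0.4184°
y = sin Δλ · cos φ₂ = 0.007261
x = cos φ₁ sin φ₂ − sin φ₁ cos φ₂ cos Δλ = 0.000675
θ = atan2(y, x) = 84.6910° → 84.6910° (mod 360°)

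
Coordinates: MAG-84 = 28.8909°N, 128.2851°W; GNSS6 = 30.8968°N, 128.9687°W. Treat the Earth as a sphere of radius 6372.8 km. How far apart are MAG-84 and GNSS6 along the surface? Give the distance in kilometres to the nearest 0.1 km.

232.6 km

Δφ = 2.0059°,  Δλ = -0.6836°
a = sin²(Δφ/2) + cos φ₁ cos φ₂ sin²(Δλ/2) = 0.000333
c = 2·arcsin(√a) = 0.036505 rad = 2.0916°
d = R·c = 6372.8 × 0.036505 = 232.6 km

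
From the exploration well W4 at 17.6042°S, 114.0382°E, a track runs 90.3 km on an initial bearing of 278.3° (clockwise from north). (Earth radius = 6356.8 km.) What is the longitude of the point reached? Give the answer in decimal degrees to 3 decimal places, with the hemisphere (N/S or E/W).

113.194°E

δ = d/R = 90.3/6356.8 = 0.014205 rad
φ₂ = arcsin(sin φ₁ cos δ + cos φ₁ sin δ cos θ)
   = arcsin(-0.30244·0.99990 + 0.95317·0.01420·0.14436) = -17.48492°
λ₂ = λ₁ + atan2(sin θ sin δ cos φ₁, cos δ − sin φ₁ sin φ₂) = 113.19381°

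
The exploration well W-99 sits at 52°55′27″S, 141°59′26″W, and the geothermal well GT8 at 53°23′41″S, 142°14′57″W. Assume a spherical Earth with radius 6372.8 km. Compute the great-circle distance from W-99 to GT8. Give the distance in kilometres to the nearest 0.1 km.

W-99: φ = -52.92417°, λ = -141.99056°
GT8: φ = -53.39472°, λ = -142.24917°
Δφ = -0.4706°,  Δλ = -0.2586°
a = sin²(Δφ/2) + cos φ₁ cos φ₂ sin²(Δλ/2) = 0.000019
c = 2·arcsin(√a) = 0.008647 rad = 0.4954°
d = R·c = 6372.8 × 0.008647 = 55.1 km

55.1 km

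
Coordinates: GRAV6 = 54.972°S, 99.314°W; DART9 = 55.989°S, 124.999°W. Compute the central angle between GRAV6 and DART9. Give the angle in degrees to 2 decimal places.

Δφ = -1.0170°,  Δλ = -25.6850°
a = sin²(Δφ/2) + cos φ₁ cos φ₂ sin²(Δλ/2) = 0.015940
c = 2·arcsin(√a) = 0.253186 rad = 14.5065°

14.51°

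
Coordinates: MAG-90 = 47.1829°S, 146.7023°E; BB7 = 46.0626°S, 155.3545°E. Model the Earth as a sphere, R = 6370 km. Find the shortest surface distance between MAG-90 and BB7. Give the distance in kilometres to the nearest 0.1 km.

671.9 km

Δφ = 1.1203°,  Δλ = 8.6522°
a = sin²(Δφ/2) + cos φ₁ cos φ₂ sin²(Δλ/2) = 0.002779
c = 2·arcsin(√a) = 0.105482 rad = 6.0437°
d = R·c = 6370 × 0.105482 = 671.9 km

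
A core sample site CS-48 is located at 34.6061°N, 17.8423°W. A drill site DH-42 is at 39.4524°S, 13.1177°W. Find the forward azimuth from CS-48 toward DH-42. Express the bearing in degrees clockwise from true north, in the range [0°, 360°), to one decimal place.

176.2°

Δλ = 4.7246°
y = sin Δλ · cos φ₂ = 0.063599
x = cos φ₁ sin φ₂ − sin φ₁ cos φ₂ cos Δλ = -0.960053
θ = atan2(y, x) = 176.2099° → 176.2099° (mod 360°)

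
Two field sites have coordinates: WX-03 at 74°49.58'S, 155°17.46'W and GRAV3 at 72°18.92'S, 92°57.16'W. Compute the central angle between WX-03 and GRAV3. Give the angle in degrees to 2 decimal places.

WX-03: φ = -74.82633°, λ = -155.29100°
GRAV3: φ = -72.31533°, λ = -92.95267°
Δφ = 2.5110°,  Δλ = 62.3383°
a = sin²(Δφ/2) + cos φ₁ cos φ₂ sin²(Δλ/2) = 0.021780
c = 2·arcsin(√a) = 0.296240 rad = 16.9733°

16.97°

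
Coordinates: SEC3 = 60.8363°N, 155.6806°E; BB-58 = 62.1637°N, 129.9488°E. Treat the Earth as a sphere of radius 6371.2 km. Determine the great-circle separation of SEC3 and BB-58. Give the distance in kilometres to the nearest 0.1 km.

1364.1 km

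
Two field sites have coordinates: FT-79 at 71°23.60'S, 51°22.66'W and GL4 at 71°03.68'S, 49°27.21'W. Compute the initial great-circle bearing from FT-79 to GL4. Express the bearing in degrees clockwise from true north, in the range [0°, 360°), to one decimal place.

FT-79: φ = -71.39333°, λ = -51.37767°
GL4: φ = -71.06133°, λ = -49.45350°
Δλ = 1.9242°
y = sin Δλ · cos φ₂ = 0.010898
x = cos φ₁ sin φ₂ − sin φ₁ cos φ₂ cos Δλ = 0.005621
θ = atan2(y, x) = 62.7150° → 62.7150° (mod 360°)

62.7°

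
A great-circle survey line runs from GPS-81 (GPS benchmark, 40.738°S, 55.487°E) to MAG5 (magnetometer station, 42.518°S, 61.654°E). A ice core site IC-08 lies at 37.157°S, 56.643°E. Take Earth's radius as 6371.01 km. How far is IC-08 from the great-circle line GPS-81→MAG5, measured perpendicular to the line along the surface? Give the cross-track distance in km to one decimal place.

δ₁₃ = central angle GPS-81→IC-08 = 0.064438 rad  (haversine)
θ₁₃ = bearing GPS-81→IC-08 = 14.460°,  θ₁₂ = bearing GPS-81→MAG5 = 113.144°
dₓₜ = R·arcsin(sin δ₁₃ · sin(θ₁₃ − θ₁₂)) = 6371.01·arcsin(0.06439·sin(-98.685°)) = -405.822 km
|dₓₜ| = 405.822 km

405.8 km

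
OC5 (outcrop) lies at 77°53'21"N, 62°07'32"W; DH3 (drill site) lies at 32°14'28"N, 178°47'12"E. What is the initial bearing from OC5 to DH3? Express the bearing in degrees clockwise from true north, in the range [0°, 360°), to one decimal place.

OC5: φ = +77.88917°, λ = -62.12556°
DH3: φ = +32.24111°, λ = +178.78667°
Δλ = -119.0878°
y = sin Δλ · cos φ₂ = -0.739134
x = cos φ₁ sin φ₂ − sin φ₁ cos φ₂ cos Δλ = 0.513965
θ = atan2(y, x) = -55.1867° → 304.8133° (mod 360°)

304.8°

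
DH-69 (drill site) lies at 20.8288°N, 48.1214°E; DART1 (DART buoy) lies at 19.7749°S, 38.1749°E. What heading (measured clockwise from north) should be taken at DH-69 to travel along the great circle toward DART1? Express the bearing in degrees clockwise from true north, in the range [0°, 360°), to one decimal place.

Δλ = -9.9465°
y = sin Δλ · cos φ₂ = -0.162543
x = cos φ₁ sin φ₂ − sin φ₁ cos φ₂ cos Δλ = -0.645794
θ = atan2(y, x) = -165.8724° → 194.1276° (mod 360°)

194.1°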